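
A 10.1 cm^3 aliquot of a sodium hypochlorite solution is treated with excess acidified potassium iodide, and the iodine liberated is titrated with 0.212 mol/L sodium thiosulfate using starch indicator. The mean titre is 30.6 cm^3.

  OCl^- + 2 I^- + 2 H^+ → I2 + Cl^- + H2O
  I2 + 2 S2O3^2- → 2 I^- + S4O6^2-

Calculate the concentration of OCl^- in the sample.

0.321 mol/L

n(S2O3^2-) = 0.0306 × 0.212 = 6.49 × 10^-3 mol
n(I2) = n(S2O3^2-)/2 = 3.24 × 10^-3 mol
n(OCl^-) in the aliquot = 3.24 × 10^-3 mol (1:1 ratio)
[OCl^-] = 3.24 × 10^-3 / 0.0101 = 0.321 mol/L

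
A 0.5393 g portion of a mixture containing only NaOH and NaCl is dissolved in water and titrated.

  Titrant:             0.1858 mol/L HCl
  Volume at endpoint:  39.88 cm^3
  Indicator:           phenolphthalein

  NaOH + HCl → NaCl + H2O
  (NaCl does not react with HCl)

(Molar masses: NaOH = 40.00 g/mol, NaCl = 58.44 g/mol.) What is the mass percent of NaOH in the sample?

n(HCl) = 0.03988 × 0.1858 = 7.410 × 10^-3 mol
Let x = n(NaOH), y = n(NaCl).
Titrant: 1x = 7.410 × 10^-3;  mass: 40.00x + 58.44y = 0.5393
Solving, x = 7.410 × 10^-3 mol, y = 4.157 × 10^-3 mol
mass of NaOH = 7.410 × 10^-3 × 40.00 = 0.2964 g
% NaOH = 0.2964 / 0.5393 × 100 = 54.96 %

54.96 %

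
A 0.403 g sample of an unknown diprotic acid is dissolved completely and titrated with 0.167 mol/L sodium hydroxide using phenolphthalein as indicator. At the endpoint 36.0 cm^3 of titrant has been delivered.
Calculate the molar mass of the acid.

134 g/mol

n(NaOH) = 0.0360 L × 0.167 mol/L = 6.01 × 10^-3 mol
From the 1:2 ratio, n(H2A) = 1/2 × 6.01 × 10^-3 = 3.01 × 10^-3 mol
M = m / n = 0.403 g / 3.01 × 10^-3 mol = 134 g/mol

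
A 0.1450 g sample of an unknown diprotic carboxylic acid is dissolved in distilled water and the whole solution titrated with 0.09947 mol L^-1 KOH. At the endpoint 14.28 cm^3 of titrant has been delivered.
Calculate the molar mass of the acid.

204.2 g/mol

n(KOH) = 0.01428 L × 0.09947 mol/L = 1.420 × 10^-3 mol
From the 1:2 ratio, n(H2A) = 1/2 × 1.420 × 10^-3 = 7.102 × 10^-4 mol
M = m / n = 0.1450 g / 7.102 × 10^-4 mol = 204.2 g/mol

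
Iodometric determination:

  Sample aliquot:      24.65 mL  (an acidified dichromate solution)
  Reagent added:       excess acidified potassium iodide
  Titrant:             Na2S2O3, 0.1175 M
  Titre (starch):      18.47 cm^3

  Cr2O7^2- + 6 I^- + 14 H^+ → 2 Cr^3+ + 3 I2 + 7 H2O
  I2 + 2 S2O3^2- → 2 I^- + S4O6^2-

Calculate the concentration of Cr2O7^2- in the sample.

0.01467 M

n(S2O3^2-) = 0.01847 × 0.1175 = 2.170 × 10^-3 mol
n(I2) = n(S2O3^2-)/2 = 1.085 × 10^-3 mol
From the 1:3 ratio, n(Cr2O7^2-) in the aliquot = 1/3 × 1.085 × 10^-3 = 3.617 × 10^-4 mol
[Cr2O7^2-] = 3.617 × 10^-4 / 0.02465 = 0.01467 mol/L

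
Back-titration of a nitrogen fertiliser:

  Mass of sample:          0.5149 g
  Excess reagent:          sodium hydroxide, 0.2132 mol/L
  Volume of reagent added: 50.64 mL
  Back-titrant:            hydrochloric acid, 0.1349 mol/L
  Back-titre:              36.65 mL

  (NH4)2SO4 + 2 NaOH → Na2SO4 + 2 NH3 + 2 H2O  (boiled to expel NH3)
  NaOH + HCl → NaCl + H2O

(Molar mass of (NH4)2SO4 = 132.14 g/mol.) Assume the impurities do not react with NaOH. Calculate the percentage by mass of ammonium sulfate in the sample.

n(NaOH) added = 0.05064 × 0.2132 = 0.01080 mol
n(HCl) used in back-titration = 0.03665 × 0.1349 = 4.944 × 10^-3 mol
n(NaOH) left over = 4.944 × 10^-3 mol (1:1 ratio)
n(NaOH) consumed by analyte = 0.01080 − 4.944 × 10^-3 = 5.852 × 10^-3 mol
From the 1:2 ratio, n((NH4)2SO4) = 1/2 × 5.852 × 10^-3 = 2.926 × 10^-3 mol
mass of (NH4)2SO4 = 2.926 × 10^-3 × 132.14 = 0.3867 g
% (NH4)2SO4 = 0.3867 / 0.5149 × 100 = 75.10 %

75.10 %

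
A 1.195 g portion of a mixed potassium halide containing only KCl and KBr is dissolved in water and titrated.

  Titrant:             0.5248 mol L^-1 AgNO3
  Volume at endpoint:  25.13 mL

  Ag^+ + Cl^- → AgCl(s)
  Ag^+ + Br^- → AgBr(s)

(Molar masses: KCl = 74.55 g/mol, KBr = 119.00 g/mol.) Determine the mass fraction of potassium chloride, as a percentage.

52.55 %

n(AgNO3) = 0.02513 × 0.5248 = 0.01319 mol
Let x = n(KCl), y = n(KBr).
Titrant: 1x + 1y = 0.01319;  mass: 74.55x + 119.00y = 1.195
Solving, x = 8.423 × 10^-3 mol, y = 4.765 × 10^-3 mol
mass of KCl = 8.423 × 10^-3 × 74.55 = 0.6279 g
% KCl = 0.6279 / 1.195 × 100 = 52.55 %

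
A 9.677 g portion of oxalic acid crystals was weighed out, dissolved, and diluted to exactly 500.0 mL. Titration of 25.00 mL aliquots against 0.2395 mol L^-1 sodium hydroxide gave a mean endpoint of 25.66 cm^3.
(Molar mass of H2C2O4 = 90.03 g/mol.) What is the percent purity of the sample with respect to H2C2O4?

H2C2O4 + 2 NaOH → Na2C2O4 + 2 H2O
n(NaOH) per titration = 0.02566 × 0.2395 = 6.146 × 10^-3 mol
From the 1:2 ratio, n(H2C2O4) in each aliquot = 1/2 × 6.146 × 10^-3 = 3.073 × 10^-3 mol
n(H2C2O4) in the whole flask = 3.073 × 10^-3 × 500.0/25.00 = 0.06146 mol
mass of H2C2O4 = 0.06146 × 90.03 = 5.533 g
% H2C2O4 = 5.533 / 9.677 × 100 = 57.18 %

57.18 %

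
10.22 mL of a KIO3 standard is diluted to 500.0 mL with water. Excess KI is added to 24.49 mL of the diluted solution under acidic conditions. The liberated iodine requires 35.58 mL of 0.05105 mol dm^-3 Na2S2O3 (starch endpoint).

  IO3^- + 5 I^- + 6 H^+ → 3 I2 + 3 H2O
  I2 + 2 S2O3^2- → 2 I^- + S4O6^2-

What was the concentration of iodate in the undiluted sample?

n(S2O3^2-) = 0.03558 × 0.05105 = 1.816 × 10^-3 mol
n(I2) = n(S2O3^2-)/2 = 9.082 × 10^-4 mol
From the 1:3 ratio, n(IO3^-) in the aliquot = 1/3 × 9.082 × 10^-4 = 3.027 × 10^-4 mol
[IO3^-]_dilute = 3.027 × 10^-4 / 0.02449 = 0.01236 mol/L
[IO3^-]_original = 0.01236 × 500.0/10.22 = 0.6048 mol/L

0.6048 mol/L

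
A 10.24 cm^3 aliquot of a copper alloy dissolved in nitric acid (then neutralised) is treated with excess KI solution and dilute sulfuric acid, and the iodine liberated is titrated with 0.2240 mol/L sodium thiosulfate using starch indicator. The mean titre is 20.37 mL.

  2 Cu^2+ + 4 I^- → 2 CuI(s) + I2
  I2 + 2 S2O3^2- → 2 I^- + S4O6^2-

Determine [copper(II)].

n(S2O3^2-) = 0.02037 × 0.2240 = 4.563 × 10^-3 mol
n(I2) = n(S2O3^2-)/2 = 2.281 × 10^-3 mol
From the 2:1 ratio, n(Cu2+) in the aliquot = 2/1 × 2.281 × 10^-3 = 4.563 × 10^-3 mol
[Cu2+] = 4.563 × 10^-3 / 0.01024 = 0.4456 mol/L

0.4456 mol/L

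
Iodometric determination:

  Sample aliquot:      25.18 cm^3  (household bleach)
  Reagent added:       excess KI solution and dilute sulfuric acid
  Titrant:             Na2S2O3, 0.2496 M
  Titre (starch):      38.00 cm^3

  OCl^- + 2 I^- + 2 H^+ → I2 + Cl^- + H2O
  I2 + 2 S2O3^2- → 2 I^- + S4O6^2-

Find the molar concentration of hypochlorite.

0.1883 M

n(S2O3^2-) = 0.03800 × 0.2496 = 9.485 × 10^-3 mol
n(I2) = n(S2O3^2-)/2 = 4.742 × 10^-3 mol
n(OCl^-) in the aliquot = 4.742 × 10^-3 mol (1:1 ratio)
[OCl^-] = 4.742 × 10^-3 / 0.02518 = 0.1883 mol/L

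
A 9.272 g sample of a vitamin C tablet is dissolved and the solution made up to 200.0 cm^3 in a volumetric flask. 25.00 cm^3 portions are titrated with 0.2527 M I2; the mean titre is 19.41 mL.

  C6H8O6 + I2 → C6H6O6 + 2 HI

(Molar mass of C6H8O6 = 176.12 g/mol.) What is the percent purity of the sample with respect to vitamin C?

n(I2) per titration = 0.01941 × 0.2527 = 4.905 × 10^-3 mol
n(C6H8O6) in each aliquot = 4.905 × 10^-3 mol (1:1 ratio)
n(C6H8O6) in the whole flask = 4.905 × 10^-3 × 200.0/25.00 = 0.03924 mol
mass of C6H8O6 = 0.03924 × 176.12 = 6.911 g
% C6H8O6 = 6.911 / 9.272 × 100 = 74.53 %

74.53 %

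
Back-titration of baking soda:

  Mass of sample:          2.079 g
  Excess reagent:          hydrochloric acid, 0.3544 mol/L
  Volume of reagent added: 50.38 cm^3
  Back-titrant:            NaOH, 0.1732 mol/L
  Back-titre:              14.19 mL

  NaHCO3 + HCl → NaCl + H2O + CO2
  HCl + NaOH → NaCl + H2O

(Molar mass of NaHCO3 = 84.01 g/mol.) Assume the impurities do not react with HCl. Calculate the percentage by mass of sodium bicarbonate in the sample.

62.22 %

n(HCl) added = 0.05038 × 0.3544 = 0.01785 mol
n(NaOH) used in back-titration = 0.01419 × 0.1732 = 2.458 × 10^-3 mol
n(HCl) left over = 2.458 × 10^-3 mol (1:1 ratio)
n(HCl) consumed by analyte = 0.01785 − 2.458 × 10^-3 = 0.01540 mol
n(NaHCO3) = 0.01540 mol (1:1 ratio)
mass of NaHCO3 = 0.01540 × 84.01 = 1.293 g
% NaHCO3 = 1.293 / 2.079 × 100 = 62.22 %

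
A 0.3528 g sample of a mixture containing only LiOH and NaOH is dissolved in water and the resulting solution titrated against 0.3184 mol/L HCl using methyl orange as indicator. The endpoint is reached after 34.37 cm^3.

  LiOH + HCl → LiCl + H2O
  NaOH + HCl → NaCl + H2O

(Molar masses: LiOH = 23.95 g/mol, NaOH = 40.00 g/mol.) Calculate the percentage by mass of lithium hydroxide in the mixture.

n(HCl) = 0.03437 × 0.3184 = 0.01094 mol
Let x = n(LiOH), y = n(NaOH).
Titrant: 1x + 1y = 0.01094;  mass: 23.95x + 40.00y = 0.3528
Solving, x = 5.292 × 10^-3 mol, y = 5.651 × 10^-3 mol
mass of LiOH = 5.292 × 10^-3 × 23.95 = 0.1267 g
% LiOH = 0.1267 / 0.3528 × 100 = 35.92 %

35.92 %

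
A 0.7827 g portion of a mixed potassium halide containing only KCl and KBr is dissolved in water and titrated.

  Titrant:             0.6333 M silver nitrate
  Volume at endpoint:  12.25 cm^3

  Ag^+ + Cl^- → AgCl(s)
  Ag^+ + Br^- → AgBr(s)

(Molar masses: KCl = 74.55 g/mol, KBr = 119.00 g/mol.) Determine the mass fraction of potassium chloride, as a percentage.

n(AgNO3) = 0.01225 × 0.6333 = 7.758 × 10^-3 mol
Let x = n(KCl), y = n(KBr).
Titrant: 1x + 1y = 7.758 × 10^-3;  mass: 74.55x + 119.00y = 0.7827
Solving, x = 3.161 × 10^-3 mol, y = 4.597 × 10^-3 mol
mass of KCl = 3.161 × 10^-3 × 74.55 = 0.2356 g
% KCl = 0.2356 / 0.7827 × 100 = 30.10 %

30.10 %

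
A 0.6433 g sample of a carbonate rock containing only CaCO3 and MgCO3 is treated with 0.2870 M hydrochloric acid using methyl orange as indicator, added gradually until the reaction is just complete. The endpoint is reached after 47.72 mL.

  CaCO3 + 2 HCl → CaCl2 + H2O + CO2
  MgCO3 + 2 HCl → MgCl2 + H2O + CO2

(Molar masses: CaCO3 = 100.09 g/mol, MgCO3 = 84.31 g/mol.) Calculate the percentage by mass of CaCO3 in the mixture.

n(HCl) = 0.04772 × 0.2870 = 0.01370 mol
Let x = n(CaCO3), y = n(MgCO3).
Titrant: 2x + 2y = 0.01370;  mass: 100.09x + 84.31y = 0.6433
Solving, x = 4.180 × 10^-3 mol, y = 2.668 × 10^-3 mol
mass of CaCO3 = 4.180 × 10^-3 × 100.09 = 0.4184 g
% CaCO3 = 0.4184 / 0.6433 × 100 = 65.04 %

65.04 %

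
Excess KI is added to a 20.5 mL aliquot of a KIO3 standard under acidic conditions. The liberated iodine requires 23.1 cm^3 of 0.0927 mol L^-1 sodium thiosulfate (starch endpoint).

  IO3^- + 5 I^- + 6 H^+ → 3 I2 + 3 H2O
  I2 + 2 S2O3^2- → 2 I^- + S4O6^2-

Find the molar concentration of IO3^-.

0.0174 mol/L

n(S2O3^2-) = 0.0231 × 0.0927 = 2.14 × 10^-3 mol
n(I2) = n(S2O3^2-)/2 = 1.07 × 10^-3 mol
From the 1:3 ratio, n(IO3^-) in the aliquot = 1/3 × 1.07 × 10^-3 = 3.57 × 10^-4 mol
[IO3^-] = 3.57 × 10^-4 / 0.0205 = 0.0174 mol/L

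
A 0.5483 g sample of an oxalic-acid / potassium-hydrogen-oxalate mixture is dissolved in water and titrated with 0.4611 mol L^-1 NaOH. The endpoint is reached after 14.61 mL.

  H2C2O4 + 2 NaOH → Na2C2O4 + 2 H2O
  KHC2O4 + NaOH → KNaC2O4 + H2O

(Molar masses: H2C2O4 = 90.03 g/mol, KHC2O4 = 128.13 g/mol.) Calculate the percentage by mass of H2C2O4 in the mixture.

n(NaOH) = 0.01461 × 0.4611 = 6.737 × 10^-3 mol
Let x = n(H2C2O4), y = n(KHC2O4).
Titrant: 2x + 1y = 6.737 × 10^-3;  mass: 90.03x + 128.13y = 0.5483
Solving, x = 1.894 × 10^-3 mol, y = 2.948 × 10^-3 mol
mass of H2C2O4 = 1.894 × 10^-3 × 90.03 = 0.1705 g
% H2C2O4 = 0.1705 / 0.5483 × 100 = 31.10 %

31.10 %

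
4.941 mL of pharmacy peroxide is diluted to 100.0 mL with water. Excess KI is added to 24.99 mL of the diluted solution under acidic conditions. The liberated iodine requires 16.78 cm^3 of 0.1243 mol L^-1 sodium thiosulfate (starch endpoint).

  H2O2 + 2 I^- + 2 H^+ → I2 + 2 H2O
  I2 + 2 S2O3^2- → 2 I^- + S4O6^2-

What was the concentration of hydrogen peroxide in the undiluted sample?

n(S2O3^2-) = 0.01678 × 0.1243 = 2.086 × 10^-3 mol
n(I2) = n(S2O3^2-)/2 = 1.043 × 10^-3 mol
n(H2O2) in the aliquot = 1.043 × 10^-3 mol (1:1 ratio)
[H2O2]_dilute = 1.043 × 10^-3 / 0.02499 = 0.04173 mol/L
[H2O2]_original = 0.04173 × 100.0/4.941 = 0.8446 mol/L

0.8446 mol/L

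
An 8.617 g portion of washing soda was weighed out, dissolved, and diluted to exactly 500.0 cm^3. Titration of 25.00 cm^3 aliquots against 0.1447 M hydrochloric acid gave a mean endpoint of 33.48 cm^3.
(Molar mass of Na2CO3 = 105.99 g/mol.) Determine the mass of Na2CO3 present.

Na2CO3 + 2 HCl → 2 NaCl + H2O + CO2
n(HCl) per titration = 0.03348 × 0.1447 = 4.845 × 10^-3 mol
From the 1:2 ratio, n(Na2CO3) in each aliquot = 1/2 × 4.845 × 10^-3 = 2.422 × 10^-3 mol
n(Na2CO3) in the whole flask = 2.422 × 10^-3 × 500.0/25.00 = 0.04845 mol
mass of Na2CO3 = 0.04845 × 105.99 = 5.135 g

5.135 g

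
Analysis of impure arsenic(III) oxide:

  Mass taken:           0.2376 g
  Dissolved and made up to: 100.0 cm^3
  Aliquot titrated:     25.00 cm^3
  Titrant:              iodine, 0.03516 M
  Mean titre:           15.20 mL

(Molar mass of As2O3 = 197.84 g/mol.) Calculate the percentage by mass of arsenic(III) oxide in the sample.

As2O3 + 2 I2 + 2 H2O → As2O5 + 4 HI
n(I2) per titration = 0.01520 × 0.03516 = 5.344 × 10^-4 mol
From the 1:2 ratio, n(As2O3) in each aliquot = 1/2 × 5.344 × 10^-4 = 2.672 × 10^-4 mol
n(As2O3) in the whole flask = 2.672 × 10^-4 × 100.0/25.00 = 1.069 × 10^-3 mol
mass of As2O3 = 1.069 × 10^-3 × 197.84 = 0.2115 g
% As2O3 = 0.2115 / 0.2376 × 100 = 89.00 %

89.00 %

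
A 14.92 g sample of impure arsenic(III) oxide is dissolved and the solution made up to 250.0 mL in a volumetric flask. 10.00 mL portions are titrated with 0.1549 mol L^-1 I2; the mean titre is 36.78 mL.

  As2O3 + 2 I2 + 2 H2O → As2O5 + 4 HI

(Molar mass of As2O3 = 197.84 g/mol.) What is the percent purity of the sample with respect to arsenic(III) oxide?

94.43 %

n(I2) per titration = 0.03678 × 0.1549 = 5.697 × 10^-3 mol
From the 1:2 ratio, n(As2O3) in each aliquot = 1/2 × 5.697 × 10^-3 = 2.849 × 10^-3 mol
n(As2O3) in the whole flask = 2.849 × 10^-3 × 250.0/10.00 = 0.07122 mol
mass of As2O3 = 0.07122 × 197.84 = 14.09 g
% As2O3 = 14.09 / 14.92 × 100 = 94.43 %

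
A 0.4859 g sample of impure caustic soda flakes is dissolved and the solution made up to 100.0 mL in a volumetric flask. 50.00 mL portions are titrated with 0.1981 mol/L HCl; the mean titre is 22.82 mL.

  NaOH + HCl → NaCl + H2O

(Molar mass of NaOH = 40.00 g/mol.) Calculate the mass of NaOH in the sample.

n(HCl) per titration = 0.02282 × 0.1981 = 4.521 × 10^-3 mol
n(NaOH) in each aliquot = 4.521 × 10^-3 mol (1:1 ratio)
n(NaOH) in the whole flask = 4.521 × 10^-3 × 100.0/50.00 = 9.041 × 10^-3 mol
mass of NaOH = 9.041 × 10^-3 × 40.00 = 0.3617 g

0.3617 g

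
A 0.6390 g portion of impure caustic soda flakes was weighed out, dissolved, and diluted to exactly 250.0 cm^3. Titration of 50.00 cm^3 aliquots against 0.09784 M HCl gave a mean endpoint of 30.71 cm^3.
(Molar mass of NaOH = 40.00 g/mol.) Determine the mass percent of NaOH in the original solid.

94.04 %

NaOH + HCl → NaCl + H2O
n(HCl) per titration = 0.03071 × 0.09784 = 3.005 × 10^-3 mol
n(NaOH) in each aliquot = 3.005 × 10^-3 mol (1:1 ratio)
n(NaOH) in the whole flask = 3.005 × 10^-3 × 250.0/50.00 = 0.01502 mol
mass of NaOH = 0.01502 × 40.00 = 0.6009 g
% NaOH = 0.6009 / 0.6390 × 100 = 94.04 %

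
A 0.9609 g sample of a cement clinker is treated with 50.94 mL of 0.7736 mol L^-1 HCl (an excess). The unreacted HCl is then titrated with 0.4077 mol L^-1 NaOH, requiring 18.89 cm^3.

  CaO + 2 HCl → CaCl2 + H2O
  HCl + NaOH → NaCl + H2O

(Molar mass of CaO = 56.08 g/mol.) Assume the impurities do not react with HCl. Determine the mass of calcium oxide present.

0.8890 g

n(HCl) added = 0.05094 × 0.7736 = 0.03941 mol
n(NaOH) used in back-titration = 0.01889 × 0.4077 = 7.701 × 10^-3 mol
n(HCl) left over = 7.701 × 10^-3 mol (1:1 ratio)
n(HCl) consumed by analyte = 0.03941 − 7.701 × 10^-3 = 0.03171 mol
From the 1:2 ratio, n(CaO) = 1/2 × 0.03171 = 0.01585 mol
mass of CaO = 0.01585 × 56.08 = 0.8890 g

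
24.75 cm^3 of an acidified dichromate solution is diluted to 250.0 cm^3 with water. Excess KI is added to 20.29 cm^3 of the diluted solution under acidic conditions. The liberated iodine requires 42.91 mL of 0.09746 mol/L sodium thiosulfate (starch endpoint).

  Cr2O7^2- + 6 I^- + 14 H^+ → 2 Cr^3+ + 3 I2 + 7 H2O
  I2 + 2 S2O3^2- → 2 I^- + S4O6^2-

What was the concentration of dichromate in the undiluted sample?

n(S2O3^2-) = 0.04291 × 0.09746 = 4.182 × 10^-3 mol
n(I2) = n(S2O3^2-)/2 = 2.091 × 10^-3 mol
From the 1:3 ratio, n(Cr2O7^2-) in the aliquot = 1/3 × 2.091 × 10^-3 = 6.970 × 10^-4 mol
[Cr2O7^2-]_dilute = 6.970 × 10^-4 / 0.02029 = 0.03435 mol/L
[Cr2O7^2-]_original = 0.03435 × 250.0/24.75 = 0.3470 mol/L

0.3470 mol/L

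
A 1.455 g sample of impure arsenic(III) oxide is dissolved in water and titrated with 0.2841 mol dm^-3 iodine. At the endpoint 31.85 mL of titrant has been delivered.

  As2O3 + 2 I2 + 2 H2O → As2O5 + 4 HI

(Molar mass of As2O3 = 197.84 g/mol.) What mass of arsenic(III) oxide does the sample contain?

0.8951 g

n(I2) = 0.03185 L × 0.2841 mol/L = 9.049 × 10^-3 mol
From the 1:2 ratio, n(As2O3) = 1/2 × 9.049 × 10^-3 = 4.524 × 10^-3 mol
mass of As2O3 = 4.524 × 10^-3 × 197.84 g/mol = 0.8951 g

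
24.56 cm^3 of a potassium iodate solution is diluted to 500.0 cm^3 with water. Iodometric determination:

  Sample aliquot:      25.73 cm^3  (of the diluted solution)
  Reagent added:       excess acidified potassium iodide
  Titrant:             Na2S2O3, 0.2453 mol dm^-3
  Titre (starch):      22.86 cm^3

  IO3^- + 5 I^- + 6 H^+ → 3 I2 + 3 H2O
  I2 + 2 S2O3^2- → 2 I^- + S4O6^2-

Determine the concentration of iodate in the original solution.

n(S2O3^2-) = 0.02286 × 0.2453 = 5.608 × 10^-3 mol
n(I2) = n(S2O3^2-)/2 = 2.804 × 10^-3 mol
From the 1:3 ratio, n(IO3^-) in the aliquot = 1/3 × 2.804 × 10^-3 = 9.346 × 10^-4 mol
[IO3^-]_dilute = 9.346 × 10^-4 / 0.02573 = 0.03632 mol/L
[IO3^-]_original = 0.03632 × 500.0/24.56 = 0.7395 mol/L

0.7395 mol/L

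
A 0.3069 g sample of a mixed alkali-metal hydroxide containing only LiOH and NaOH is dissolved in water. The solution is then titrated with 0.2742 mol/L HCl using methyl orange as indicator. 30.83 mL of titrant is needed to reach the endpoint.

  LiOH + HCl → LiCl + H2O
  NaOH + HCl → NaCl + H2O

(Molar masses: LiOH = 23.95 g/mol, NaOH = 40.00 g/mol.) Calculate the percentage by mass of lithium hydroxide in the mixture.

n(HCl) = 0.03083 × 0.2742 = 8.454 × 10^-3 mol
Let x = n(LiOH), y = n(NaOH).
Titrant: 1x + 1y = 8.454 × 10^-3;  mass: 23.95x + 40.00y = 0.3069
Solving, x = 1.947 × 10^-3 mol, y = 6.507 × 10^-3 mol
mass of LiOH = 1.947 × 10^-3 × 23.95 = 0.04662 g
% LiOH = 0.04662 / 0.3069 × 100 = 15.19 %

15.19 %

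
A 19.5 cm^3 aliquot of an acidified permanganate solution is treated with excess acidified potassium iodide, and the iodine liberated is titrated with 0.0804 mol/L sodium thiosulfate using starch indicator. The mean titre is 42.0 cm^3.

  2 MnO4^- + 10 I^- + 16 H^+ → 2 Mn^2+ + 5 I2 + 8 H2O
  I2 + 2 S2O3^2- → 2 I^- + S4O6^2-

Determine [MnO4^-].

0.0346 mol/L

n(S2O3^2-) = 0.0420 × 0.0804 = 3.38 × 10^-3 mol
n(I2) = n(S2O3^2-)/2 = 1.69 × 10^-3 mol
From the 2:5 ratio, n(MnO4^-) in the aliquot = 2/5 × 1.69 × 10^-3 = 6.75 × 10^-4 mol
[MnO4^-] = 6.75 × 10^-4 / 0.0195 = 0.0346 mol/L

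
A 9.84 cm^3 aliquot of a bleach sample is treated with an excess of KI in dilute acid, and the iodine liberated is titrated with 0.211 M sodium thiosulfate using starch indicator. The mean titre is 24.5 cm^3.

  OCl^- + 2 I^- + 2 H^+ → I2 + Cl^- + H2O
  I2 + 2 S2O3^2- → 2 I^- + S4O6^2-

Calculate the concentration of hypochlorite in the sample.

0.263 M

n(S2O3^2-) = 0.0245 × 0.211 = 5.17 × 10^-3 mol
n(I2) = n(S2O3^2-)/2 = 2.58 × 10^-3 mol
n(OCl^-) in the aliquot = 2.58 × 10^-3 mol (1:1 ratio)
[OCl^-] = 2.58 × 10^-3 / 0.00984 = 0.263 mol/L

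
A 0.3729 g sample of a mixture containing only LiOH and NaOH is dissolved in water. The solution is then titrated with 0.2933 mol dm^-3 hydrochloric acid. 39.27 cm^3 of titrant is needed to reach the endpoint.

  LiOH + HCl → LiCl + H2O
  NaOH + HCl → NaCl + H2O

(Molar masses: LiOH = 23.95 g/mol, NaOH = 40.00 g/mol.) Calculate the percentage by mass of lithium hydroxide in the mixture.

35.14 %

n(HCl) = 0.03927 × 0.2933 = 0.01152 mol
Let x = n(LiOH), y = n(NaOH).
Titrant: 1x + 1y = 0.01152;  mass: 23.95x + 40.00y = 0.3729
Solving, x = 5.471 × 10^-3 mol, y = 6.047 × 10^-3 mol
mass of LiOH = 5.471 × 10^-3 × 23.95 = 0.1310 g
% LiOH = 0.1310 / 0.3729 × 100 = 35.14 %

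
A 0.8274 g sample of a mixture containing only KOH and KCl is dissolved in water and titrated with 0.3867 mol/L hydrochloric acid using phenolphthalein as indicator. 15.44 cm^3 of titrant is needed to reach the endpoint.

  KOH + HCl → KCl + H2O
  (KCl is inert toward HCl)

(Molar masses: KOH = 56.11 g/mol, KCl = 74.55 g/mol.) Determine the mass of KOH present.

0.3350 g

n(HCl) = 0.01544 × 0.3867 = 5.971 × 10^-3 mol
Let x = n(KOH), y = n(KCl).
Titrant: 1x = 5.971 × 10^-3;  mass: 56.11x + 74.55y = 0.8274
Solving, x = 5.971 × 10^-3 mol, y = 6.605 × 10^-3 mol
mass of KOH = 5.971 × 10^-3 × 56.11 = 0.3350 g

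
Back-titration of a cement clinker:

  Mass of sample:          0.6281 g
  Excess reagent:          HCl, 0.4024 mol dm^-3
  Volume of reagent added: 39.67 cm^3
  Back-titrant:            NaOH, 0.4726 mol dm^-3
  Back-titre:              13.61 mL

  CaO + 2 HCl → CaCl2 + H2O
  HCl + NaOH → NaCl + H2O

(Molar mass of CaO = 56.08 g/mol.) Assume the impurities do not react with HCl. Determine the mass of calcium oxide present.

n(HCl) added = 0.03967 × 0.4024 = 0.01596 mol
n(NaOH) used in back-titration = 0.01361 × 0.4726 = 6.432 × 10^-3 mol
n(HCl) left over = 6.432 × 10^-3 mol (1:1 ratio)
n(HCl) consumed by analyte = 0.01596 − 6.432 × 10^-3 = 9.531 × 10^-3 mol
From the 1:2 ratio, n(CaO) = 1/2 × 9.531 × 10^-3 = 4.766 × 10^-3 mol
mass of CaO = 4.766 × 10^-3 × 56.08 = 0.2673 g

0.2673 g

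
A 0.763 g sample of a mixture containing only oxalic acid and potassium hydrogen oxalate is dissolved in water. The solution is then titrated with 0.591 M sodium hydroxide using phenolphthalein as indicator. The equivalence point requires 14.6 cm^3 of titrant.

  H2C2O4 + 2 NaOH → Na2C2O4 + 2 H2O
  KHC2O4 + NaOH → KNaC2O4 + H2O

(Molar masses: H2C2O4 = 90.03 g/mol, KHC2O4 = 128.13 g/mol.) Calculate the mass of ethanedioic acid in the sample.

0.186 g

n(NaOH) = 0.0146 × 0.591 = 8.63 × 10^-3 mol
Let x = n(H2C2O4), y = n(KHC2O4).
Titrant: 2x + 1y = 8.63 × 10^-3;  mass: 90.03x + 128.13y = 0.763
Solving, x = 2.06 × 10^-3 mol, y = 4.51 × 10^-3 mol
mass of H2C2O4 = 2.06 × 10^-3 × 90.03 = 0.186 g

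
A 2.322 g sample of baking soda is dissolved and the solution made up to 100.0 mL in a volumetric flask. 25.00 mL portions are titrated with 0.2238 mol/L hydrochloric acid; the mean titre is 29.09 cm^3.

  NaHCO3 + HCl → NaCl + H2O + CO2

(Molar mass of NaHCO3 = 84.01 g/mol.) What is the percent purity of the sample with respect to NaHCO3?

94.22 %

n(HCl) per titration = 0.02909 × 0.2238 = 6.510 × 10^-3 mol
n(NaHCO3) in each aliquot = 6.510 × 10^-3 mol (1:1 ratio)
n(NaHCO3) in the whole flask = 6.510 × 10^-3 × 100.0/25.00 = 0.02604 mol
mass of NaHCO3 = 0.02604 × 84.01 = 2.188 g
% NaHCO3 = 2.188 / 2.322 × 100 = 94.22 %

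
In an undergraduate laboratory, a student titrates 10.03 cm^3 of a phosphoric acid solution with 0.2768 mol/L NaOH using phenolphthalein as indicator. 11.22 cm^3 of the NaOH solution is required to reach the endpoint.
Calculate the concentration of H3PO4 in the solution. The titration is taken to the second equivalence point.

H3PO4 + 2 NaOH → Na2HPO4 + 2 H2O
n(NaOH) = 0.01122 L × 0.2768 mol/L = 3.106 × 10^-3 mol
From the 1:2 mole ratio, n(H3PO4) = 1/2 × 3.106 × 10^-3 = 1.553 × 10^-3 mol
[H3PO4] = 1.553 × 10^-3 mol / 0.01003 L = 0.1548 mol/L

0.1548 mol/L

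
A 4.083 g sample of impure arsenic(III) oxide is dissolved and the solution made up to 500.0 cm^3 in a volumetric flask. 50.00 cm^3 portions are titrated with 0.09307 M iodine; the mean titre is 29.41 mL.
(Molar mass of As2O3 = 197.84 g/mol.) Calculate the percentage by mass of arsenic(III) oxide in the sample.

66.31 %

As2O3 + 2 I2 + 2 H2O → As2O5 + 4 HI
n(I2) per titration = 0.02941 × 0.09307 = 2.737 × 10^-3 mol
From the 1:2 ratio, n(As2O3) in each aliquot = 1/2 × 2.737 × 10^-3 = 1.369 × 10^-3 mol
n(As2O3) in the whole flask = 1.369 × 10^-3 × 500.0/50.00 = 0.01369 mol
mass of As2O3 = 0.01369 × 197.84 = 2.708 g
% As2O3 = 2.708 / 4.083 × 100 = 66.31 %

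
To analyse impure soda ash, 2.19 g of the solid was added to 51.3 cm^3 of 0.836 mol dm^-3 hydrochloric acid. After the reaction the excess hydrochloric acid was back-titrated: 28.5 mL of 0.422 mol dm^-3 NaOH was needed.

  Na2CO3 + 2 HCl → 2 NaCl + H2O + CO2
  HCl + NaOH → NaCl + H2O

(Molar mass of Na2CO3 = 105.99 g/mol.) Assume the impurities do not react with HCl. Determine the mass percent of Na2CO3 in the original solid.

n(HCl) added = 0.0513 × 0.836 = 0.0429 mol
n(NaOH) used in back-titration = 0.0285 × 0.422 = 0.0120 mol
n(HCl) left over = 0.0120 mol (1:1 ratio)
n(HCl) consumed by analyte = 0.0429 − 0.0120 = 0.0309 mol
From the 1:2 ratio, n(Na2CO3) = 1/2 × 0.0309 = 0.0154 mol
mass of Na2CO3 = 0.0154 × 105.99 = 1.64 g
% Na2CO3 = 1.64 / 2.19 × 100 = 74.7 %

74.7 %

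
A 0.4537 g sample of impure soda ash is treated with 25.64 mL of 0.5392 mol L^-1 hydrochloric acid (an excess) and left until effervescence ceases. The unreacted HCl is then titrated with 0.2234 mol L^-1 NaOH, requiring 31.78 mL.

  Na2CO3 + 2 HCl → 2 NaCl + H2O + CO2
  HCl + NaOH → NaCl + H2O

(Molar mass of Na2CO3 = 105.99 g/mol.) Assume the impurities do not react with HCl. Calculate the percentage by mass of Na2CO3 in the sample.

78.56 %

n(HCl) added = 0.02564 × 0.5392 = 0.01383 mol
n(NaOH) used in back-titration = 0.03178 × 0.2234 = 7.100 × 10^-3 mol
n(HCl) left over = 7.100 × 10^-3 mol (1:1 ratio)
n(HCl) consumed by analyte = 0.01383 − 7.100 × 10^-3 = 6.725 × 10^-3 mol
From the 1:2 ratio, n(Na2CO3) = 1/2 × 6.725 × 10^-3 = 3.363 × 10^-3 mol
mass of Na2CO3 = 3.363 × 10^-3 × 105.99 = 0.3564 g
% Na2CO3 = 0.3564 / 0.4537 × 100 = 78.56 %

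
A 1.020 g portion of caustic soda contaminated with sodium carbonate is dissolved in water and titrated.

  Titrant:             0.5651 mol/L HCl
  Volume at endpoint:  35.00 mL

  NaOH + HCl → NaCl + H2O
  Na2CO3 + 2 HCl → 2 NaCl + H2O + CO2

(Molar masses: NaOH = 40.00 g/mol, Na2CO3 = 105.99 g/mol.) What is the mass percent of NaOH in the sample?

8.498 %

n(HCl) = 0.03500 × 0.5651 = 0.01978 mol
Let x = n(NaOH), y = n(Na2CO3).
Titrant: 1x + 2y = 0.01978;  mass: 40.00x + 105.99y = 1.020
Solving, x = 2.167 × 10^-3 mol, y = 8.806 × 10^-3 mol
mass of NaOH = 2.167 × 10^-3 × 40.00 = 0.08668 g
% NaOH = 0.08668 / 1.020 × 100 = 8.498 %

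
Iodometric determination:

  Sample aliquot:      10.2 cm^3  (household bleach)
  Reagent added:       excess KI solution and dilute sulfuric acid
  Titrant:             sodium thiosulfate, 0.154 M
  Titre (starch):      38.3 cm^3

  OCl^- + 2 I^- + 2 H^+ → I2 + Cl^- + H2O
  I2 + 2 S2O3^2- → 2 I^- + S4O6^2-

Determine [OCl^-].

n(S2O3^2-) = 0.0383 × 0.154 = 5.90 × 10^-3 mol
n(I2) = n(S2O3^2-)/2 = 2.95 × 10^-3 mol
n(OCl^-) in the aliquot = 2.95 × 10^-3 mol (1:1 ratio)
[OCl^-] = 2.95 × 10^-3 / 0.0102 = 0.289 mol/L

0.289 M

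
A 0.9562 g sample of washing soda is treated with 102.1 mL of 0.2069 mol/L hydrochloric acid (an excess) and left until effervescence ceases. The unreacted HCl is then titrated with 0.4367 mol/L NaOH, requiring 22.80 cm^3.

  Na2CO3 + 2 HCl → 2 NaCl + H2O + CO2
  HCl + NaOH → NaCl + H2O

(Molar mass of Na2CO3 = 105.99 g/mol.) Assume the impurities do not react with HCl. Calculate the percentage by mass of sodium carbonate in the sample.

61.89 %

n(HCl) added = 0.1021 × 0.2069 = 0.02112 mol
n(NaOH) used in back-titration = 0.02280 × 0.4367 = 9.957 × 10^-3 mol
n(HCl) left over = 9.957 × 10^-3 mol (1:1 ratio)
n(HCl) consumed by analyte = 0.02112 − 9.957 × 10^-3 = 0.01117 mol
From the 1:2 ratio, n(Na2CO3) = 1/2 × 0.01117 = 5.584 × 10^-3 mol
mass of Na2CO3 = 5.584 × 10^-3 × 105.99 = 0.5918 g
% Na2CO3 = 0.5918 / 0.9562 × 100 = 61.89 %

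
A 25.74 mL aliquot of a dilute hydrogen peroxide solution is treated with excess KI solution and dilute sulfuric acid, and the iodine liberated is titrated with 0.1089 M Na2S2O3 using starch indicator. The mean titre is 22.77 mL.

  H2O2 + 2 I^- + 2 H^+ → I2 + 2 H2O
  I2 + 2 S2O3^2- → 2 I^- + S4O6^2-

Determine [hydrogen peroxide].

0.04817 M

n(S2O3^2-) = 0.02277 × 0.1089 = 2.480 × 10^-3 mol
n(I2) = n(S2O3^2-)/2 = 1.240 × 10^-3 mol
n(H2O2) in the aliquot = 1.240 × 10^-3 mol (1:1 ratio)
[H2O2] = 1.240 × 10^-3 / 0.02574 = 0.04817 mol/L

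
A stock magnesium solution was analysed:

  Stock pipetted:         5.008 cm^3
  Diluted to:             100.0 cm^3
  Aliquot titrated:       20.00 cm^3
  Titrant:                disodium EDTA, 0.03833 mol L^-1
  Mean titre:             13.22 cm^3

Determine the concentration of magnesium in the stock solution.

Mg^2+ + EDTA^4- → [Mg(EDTA)]^2-
n(EDTA) = 0.01322 × 0.03833 = 5.067 × 10^-4 mol
n(Mg2+) in the aliquot = 5.067 × 10^-4 mol (1:1 ratio)
[Mg2+]_dilute = 5.067 × 10^-4 / 0.02000 = 0.02534 mol/L
Dilution factor = 100.0 / 5.008 = 19.97
[Mg2+]_stock = 0.02534 × 19.97 = 0.5059 mol/L

0.5059 mol/L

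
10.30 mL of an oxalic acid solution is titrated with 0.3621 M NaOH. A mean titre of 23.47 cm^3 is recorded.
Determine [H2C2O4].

0.4125 M

H2C2O4 + 2 NaOH → Na2C2O4 + 2 H2O
n(NaOH) = 0.02347 L × 0.3621 mol/L = 8.498 × 10^-3 mol
From the 1:2 mole ratio, n(H2C2O4) = 1/2 × 8.498 × 10^-3 = 4.249 × 10^-3 mol
[H2C2O4] = 4.249 × 10^-3 mol / 0.01030 L = 0.4125 mol/L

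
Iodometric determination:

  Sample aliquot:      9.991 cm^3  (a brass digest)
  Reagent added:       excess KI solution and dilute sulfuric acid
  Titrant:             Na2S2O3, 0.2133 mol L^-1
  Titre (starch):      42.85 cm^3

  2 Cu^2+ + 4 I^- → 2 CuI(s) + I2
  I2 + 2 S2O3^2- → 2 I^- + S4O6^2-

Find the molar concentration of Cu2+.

0.9148 mol/L

n(S2O3^2-) = 0.04285 × 0.2133 = 9.140 × 10^-3 mol
n(I2) = n(S2O3^2-)/2 = 4.570 × 10^-3 mol
From the 2:1 ratio, n(Cu2+) in the aliquot = 2/1 × 4.570 × 10^-3 = 9.140 × 10^-3 mol
[Cu2+] = 9.140 × 10^-3 / 0.009991 = 0.9148 mol/L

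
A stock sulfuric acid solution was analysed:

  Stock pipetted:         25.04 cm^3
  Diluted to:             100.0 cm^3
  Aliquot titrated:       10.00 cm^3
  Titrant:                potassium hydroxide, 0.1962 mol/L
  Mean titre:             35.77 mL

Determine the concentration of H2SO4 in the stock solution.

H2SO4 + 2 KOH → K2SO4 + 2 H2O
n(KOH) = 0.03577 × 0.1962 = 7.018 × 10^-3 mol
From the 1:2 ratio, n(H2SO4) in the aliquot = 1/2 × 7.018 × 10^-3 = 3.509 × 10^-3 mol
[H2SO4]_dilute = 3.509 × 10^-3 / 0.01000 = 0.3509 mol/L
Dilution factor = 100.0 / 25.04 = 3.994
[H2SO4]_stock = 0.3509 × 3.994 = 1.401 mol/L

1.401 mol/L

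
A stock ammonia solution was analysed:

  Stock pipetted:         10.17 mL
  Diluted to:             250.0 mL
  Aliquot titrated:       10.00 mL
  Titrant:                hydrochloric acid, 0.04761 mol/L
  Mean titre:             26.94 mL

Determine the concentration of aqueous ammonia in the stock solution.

3.153 mol/L

NH3 + HCl → NH4Cl
n(HCl) = 0.02694 × 0.04761 = 1.283 × 10^-3 mol
n(NH3) in the aliquot = 1.283 × 10^-3 mol (1:1 ratio)
[NH3]_dilute = 1.283 × 10^-3 / 0.01000 = 0.1283 mol/L
Dilution factor = 250.0 / 10.17 = 24.58
[NH3]_stock = 0.1283 × 24.58 = 3.153 mol/L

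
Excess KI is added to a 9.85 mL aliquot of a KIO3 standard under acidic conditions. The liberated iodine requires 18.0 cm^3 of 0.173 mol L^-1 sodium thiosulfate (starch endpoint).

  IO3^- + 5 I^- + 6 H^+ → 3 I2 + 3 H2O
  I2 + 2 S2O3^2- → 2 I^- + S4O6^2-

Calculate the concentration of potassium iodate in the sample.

n(S2O3^2-) = 0.0180 × 0.173 = 3.11 × 10^-3 mol
n(I2) = n(S2O3^2-)/2 = 1.56 × 10^-3 mol
From the 1:3 ratio, n(IO3^-) in the aliquot = 1/3 × 1.56 × 10^-3 = 5.19 × 10^-4 mol
[IO3^-] = 5.19 × 10^-4 / 0.00985 = 0.0527 mol/L

0.0527 mol/L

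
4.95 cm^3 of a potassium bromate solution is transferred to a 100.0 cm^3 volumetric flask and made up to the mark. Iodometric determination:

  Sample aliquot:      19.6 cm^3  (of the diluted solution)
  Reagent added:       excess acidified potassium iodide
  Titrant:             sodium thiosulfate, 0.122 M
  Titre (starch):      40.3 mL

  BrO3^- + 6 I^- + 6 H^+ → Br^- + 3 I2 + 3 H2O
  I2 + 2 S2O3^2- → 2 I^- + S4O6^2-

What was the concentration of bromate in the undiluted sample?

0.845 M

n(S2O3^2-) = 0.0403 × 0.122 = 4.92 × 10^-3 mol
n(I2) = n(S2O3^2-)/2 = 2.46 × 10^-3 mol
From the 1:3 ratio, n(BrO3^-) in the aliquot = 1/3 × 2.46 × 10^-3 = 8.19 × 10^-4 mol
[BrO3^-]_dilute = 8.19 × 10^-4 / 0.0196 = 0.0418 mol/L
[BrO3^-]_original = 0.0418 × 100.0/4.95 = 0.845 mol/L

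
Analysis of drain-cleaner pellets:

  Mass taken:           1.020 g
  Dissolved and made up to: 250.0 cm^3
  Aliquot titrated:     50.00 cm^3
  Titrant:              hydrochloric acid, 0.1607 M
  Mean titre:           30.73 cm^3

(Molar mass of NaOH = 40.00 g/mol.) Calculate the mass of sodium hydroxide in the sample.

0.9877 g

NaOH + HCl → NaCl + H2O
n(HCl) per titration = 0.03073 × 0.1607 = 4.938 × 10^-3 mol
n(NaOH) in each aliquot = 4.938 × 10^-3 mol (1:1 ratio)
n(NaOH) in the whole flask = 4.938 × 10^-3 × 250.0/50.00 = 0.02469 mol
mass of NaOH = 0.02469 × 40.00 = 0.9877 g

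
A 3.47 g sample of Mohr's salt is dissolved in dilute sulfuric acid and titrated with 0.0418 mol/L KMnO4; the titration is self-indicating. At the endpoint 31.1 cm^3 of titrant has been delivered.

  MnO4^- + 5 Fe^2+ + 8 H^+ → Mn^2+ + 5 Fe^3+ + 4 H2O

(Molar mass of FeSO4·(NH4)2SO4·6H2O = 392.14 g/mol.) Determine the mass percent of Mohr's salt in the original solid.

73.5 %

n(KMnO4) = 0.0311 L × 0.0418 mol/L = 1.30 × 10^-3 mol
From the 5:1 ratio, n(FeSO4·(NH4)2SO4·6H2O) = 5/1 × 1.30 × 10^-3 = 6.50 × 10^-3 mol
mass of FeSO4·(NH4)2SO4·6H2O = 6.50 × 10^-3 × 392.14 g/mol = 2.55 g
% FeSO4·(NH4)2SO4·6H2O = 2.55 / 3.47 × 100 = 73.5 %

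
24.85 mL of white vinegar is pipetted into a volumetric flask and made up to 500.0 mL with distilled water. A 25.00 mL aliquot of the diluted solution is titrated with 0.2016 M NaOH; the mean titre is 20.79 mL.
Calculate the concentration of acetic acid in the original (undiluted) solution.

CH3COOH + NaOH → CH3COONa + H2O
n(NaOH) = 0.02079 × 0.2016 = 4.191 × 10^-3 mol
n(CH3COOH) in the aliquot = 4.191 × 10^-3 mol (1:1 ratio)
[CH3COOH]_dilute = 4.191 × 10^-3 / 0.02500 = 0.1677 mol/L
Dilution factor = 500.0 / 24.85 = 20.12
[CH3COOH]_stock = 0.1677 × 20.12 = 3.373 mol/L

3.373 M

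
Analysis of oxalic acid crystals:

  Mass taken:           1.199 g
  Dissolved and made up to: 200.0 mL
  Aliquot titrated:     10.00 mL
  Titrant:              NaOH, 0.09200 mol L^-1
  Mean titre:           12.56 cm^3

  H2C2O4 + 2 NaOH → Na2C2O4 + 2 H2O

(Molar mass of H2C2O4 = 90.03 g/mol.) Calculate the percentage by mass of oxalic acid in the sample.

n(NaOH) per titration = 0.01256 × 0.09200 = 1.156 × 10^-3 mol
From the 1:2 ratio, n(H2C2O4) in each aliquot = 1/2 × 1.156 × 10^-3 = 5.778 × 10^-4 mol
n(H2C2O4) in the whole flask = 5.778 × 10^-4 × 200.0/10.00 = 0.01156 mol
mass of H2C2O4 = 0.01156 × 90.03 = 1.040 g
% H2C2O4 = 1.040 / 1.199 × 100 = 86.77 %

86.77 %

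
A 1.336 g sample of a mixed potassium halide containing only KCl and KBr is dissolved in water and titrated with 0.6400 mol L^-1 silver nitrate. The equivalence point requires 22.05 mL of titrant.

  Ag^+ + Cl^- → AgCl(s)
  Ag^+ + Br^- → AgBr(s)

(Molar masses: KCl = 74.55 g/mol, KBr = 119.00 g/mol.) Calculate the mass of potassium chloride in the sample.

0.5758 g

n(AgNO3) = 0.02205 × 0.6400 = 0.01411 mol
Let x = n(KCl), y = n(KBr).
Titrant: 1x + 1y = 0.01411;  mass: 74.55x + 119.00y = 1.336
Solving, x = 7.724 × 10^-3 mol, y = 6.388 × 10^-3 mol
mass of KCl = 7.724 × 10^-3 × 74.55 = 0.5758 g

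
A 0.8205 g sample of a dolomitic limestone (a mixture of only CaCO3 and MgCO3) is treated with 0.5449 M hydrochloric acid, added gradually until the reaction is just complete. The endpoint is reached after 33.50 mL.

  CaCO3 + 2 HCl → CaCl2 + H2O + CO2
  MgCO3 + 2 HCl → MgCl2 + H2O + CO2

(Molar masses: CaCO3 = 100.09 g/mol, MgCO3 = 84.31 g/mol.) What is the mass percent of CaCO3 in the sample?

39.42 %

n(HCl) = 0.03350 × 0.5449 = 0.01825 mol
Let x = n(CaCO3), y = n(MgCO3).
Titrant: 2x + 2y = 0.01825;  mass: 100.09x + 84.31y = 0.8205
Solving, x = 3.232 × 10^-3 mol, y = 5.895 × 10^-3 mol
mass of CaCO3 = 3.232 × 10^-3 × 100.09 = 0.3235 g
% CaCO3 = 0.3235 / 0.8205 × 100 = 39.42 %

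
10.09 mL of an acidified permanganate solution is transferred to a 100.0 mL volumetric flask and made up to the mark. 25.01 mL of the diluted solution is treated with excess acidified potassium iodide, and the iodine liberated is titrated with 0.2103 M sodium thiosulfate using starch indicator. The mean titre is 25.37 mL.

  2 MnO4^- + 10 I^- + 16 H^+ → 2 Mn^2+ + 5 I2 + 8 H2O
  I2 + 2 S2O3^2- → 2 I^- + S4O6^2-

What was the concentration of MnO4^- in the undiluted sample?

n(S2O3^2-) = 0.02537 × 0.2103 = 5.335 × 10^-3 mol
n(I2) = n(S2O3^2-)/2 = 2.668 × 10^-3 mol
From the 2:5 ratio, n(MnO4^-) in the aliquot = 2/5 × 2.668 × 10^-3 = 1.067 × 10^-3 mol
[MnO4^-]_dilute = 1.067 × 10^-3 / 0.02501 = 0.04267 mol/L
[MnO4^-]_original = 0.04267 × 100.0/10.09 = 0.4228 mol/L

0.4228 M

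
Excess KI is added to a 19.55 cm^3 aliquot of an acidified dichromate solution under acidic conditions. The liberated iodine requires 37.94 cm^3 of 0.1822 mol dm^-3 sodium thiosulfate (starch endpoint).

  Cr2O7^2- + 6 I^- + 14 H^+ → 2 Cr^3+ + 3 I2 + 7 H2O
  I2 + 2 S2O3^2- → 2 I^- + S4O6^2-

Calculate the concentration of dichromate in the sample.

0.05893 mol/L

n(S2O3^2-) = 0.03794 × 0.1822 = 6.913 × 10^-3 mol
n(I2) = n(S2O3^2-)/2 = 3.456 × 10^-3 mol
From the 1:3 ratio, n(Cr2O7^2-) in the aliquot = 1/3 × 3.456 × 10^-3 = 1.152 × 10^-3 mol
[Cr2O7^2-] = 1.152 × 10^-3 / 0.01955 = 0.05893 mol/L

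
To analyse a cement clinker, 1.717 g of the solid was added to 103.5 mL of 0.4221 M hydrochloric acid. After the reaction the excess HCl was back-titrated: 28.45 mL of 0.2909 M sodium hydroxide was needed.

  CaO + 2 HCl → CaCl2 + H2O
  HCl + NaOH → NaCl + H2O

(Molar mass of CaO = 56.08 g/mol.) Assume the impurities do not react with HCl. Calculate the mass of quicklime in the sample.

0.9929 g

n(HCl) added = 0.1035 × 0.4221 = 0.04369 mol
n(NaOH) used in back-titration = 0.02845 × 0.2909 = 8.276 × 10^-3 mol
n(HCl) left over = 8.276 × 10^-3 mol (1:1 ratio)
n(HCl) consumed by analyte = 0.04369 − 8.276 × 10^-3 = 0.03541 mol
From the 1:2 ratio, n(CaO) = 1/2 × 0.03541 = 0.01771 mol
mass of CaO = 0.01771 × 56.08 = 0.9929 g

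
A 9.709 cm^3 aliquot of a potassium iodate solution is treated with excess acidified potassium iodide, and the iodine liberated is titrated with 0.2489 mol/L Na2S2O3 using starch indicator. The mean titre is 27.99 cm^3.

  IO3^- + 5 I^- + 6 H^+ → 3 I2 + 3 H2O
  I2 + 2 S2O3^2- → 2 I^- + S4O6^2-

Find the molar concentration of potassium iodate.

n(S2O3^2-) = 0.02799 × 0.2489 = 6.967 × 10^-3 mol
n(I2) = n(S2O3^2-)/2 = 3.483 × 10^-3 mol
From the 1:3 ratio, n(IO3^-) in the aliquot = 1/3 × 3.483 × 10^-3 = 1.161 × 10^-3 mol
[IO3^-] = 1.161 × 10^-3 / 0.009709 = 0.1196 mol/L

0.1196 mol/L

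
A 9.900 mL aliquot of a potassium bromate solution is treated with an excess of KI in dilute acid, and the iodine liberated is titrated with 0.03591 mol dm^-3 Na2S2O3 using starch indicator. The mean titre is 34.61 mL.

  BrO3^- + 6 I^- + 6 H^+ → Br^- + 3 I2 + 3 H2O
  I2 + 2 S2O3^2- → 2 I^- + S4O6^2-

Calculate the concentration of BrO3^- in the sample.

n(S2O3^2-) = 0.03461 × 0.03591 = 1.243 × 10^-3 mol
n(I2) = n(S2O3^2-)/2 = 6.214 × 10^-4 mol
From the 1:3 ratio, n(BrO3^-) in the aliquot = 1/3 × 6.214 × 10^-4 = 2.071 × 10^-4 mol
[BrO3^-] = 2.071 × 10^-4 / 0.009900 = 0.02092 mol/L

0.02092 mol/L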